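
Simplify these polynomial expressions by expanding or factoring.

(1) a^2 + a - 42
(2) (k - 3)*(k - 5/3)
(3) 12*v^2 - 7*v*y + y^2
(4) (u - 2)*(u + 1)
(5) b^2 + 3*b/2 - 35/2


(1) = (a - 6)*(a + 7)
(2) = k^2 - 14*k/3 + 5
(3) = (-4*v + y)*(-3*v + y)
(4) = u^2 - u - 2
(5) = (b - 7/2)*(b + 5)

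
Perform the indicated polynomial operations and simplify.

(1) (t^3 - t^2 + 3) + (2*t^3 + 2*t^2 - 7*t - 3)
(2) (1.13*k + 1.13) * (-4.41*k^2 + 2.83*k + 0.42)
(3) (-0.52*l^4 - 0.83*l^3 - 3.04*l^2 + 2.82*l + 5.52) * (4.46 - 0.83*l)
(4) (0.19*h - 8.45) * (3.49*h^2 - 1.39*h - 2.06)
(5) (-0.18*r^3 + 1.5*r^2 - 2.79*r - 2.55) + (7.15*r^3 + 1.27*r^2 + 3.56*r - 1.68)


(1) = 3*t^3 + t^2 - 7*t
(2) = -4.9833*k^3 - 1.7854*k^2 + 3.6725*k + 0.4746
(3) = 0.4316*l^5 - 1.6303*l^4 - 1.1786*l^3 - 15.899*l^2 + 7.9956*l + 24.6192
(4) = 0.6631*h^3 - 29.7546*h^2 + 11.3541*h + 17.407
(5) = 6.97*r^3 + 2.77*r^2 + 0.77*r - 4.23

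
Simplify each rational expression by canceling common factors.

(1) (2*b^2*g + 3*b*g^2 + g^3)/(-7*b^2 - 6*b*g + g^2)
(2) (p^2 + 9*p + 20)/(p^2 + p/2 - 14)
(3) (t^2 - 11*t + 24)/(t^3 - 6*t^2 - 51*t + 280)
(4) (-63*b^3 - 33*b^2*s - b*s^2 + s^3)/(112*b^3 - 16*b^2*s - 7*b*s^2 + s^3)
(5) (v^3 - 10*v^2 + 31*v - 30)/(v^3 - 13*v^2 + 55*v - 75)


(1) = (-2*b*g - g^2)/(7*b - g)
(2) = (2*p + 10)/(2*p - 7)
(3) = (t - 3)/(t^2 + 2*t - 35)
(4) = (9*b^2 + 6*b*s + s^2)/(-16*b^2 + s^2)
(5) = (v - 2)/(v - 5)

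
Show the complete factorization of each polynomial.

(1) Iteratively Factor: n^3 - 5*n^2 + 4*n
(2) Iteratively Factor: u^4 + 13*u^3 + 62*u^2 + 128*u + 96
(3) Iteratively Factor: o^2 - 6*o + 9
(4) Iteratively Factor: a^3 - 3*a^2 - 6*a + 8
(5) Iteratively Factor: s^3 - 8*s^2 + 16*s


(1) = (n)*(n^2 - 5*n + 4) = n*(n - 4)*(n - 1)
(2) = (u + 4)*(u^3 + 9*u^2 + 26*u + 24) = (u + 3)*(u + 4)*(u^2 + 6*u + 8) = (u + 3)*(u + 4)^2*(u + 2)
(3) = (o - 3)*(o - 3)
(4) = (a + 2)*(a^2 - 5*a + 4) = (a - 1)*(a + 2)*(a - 4)
(5) = (s - 4)*(s^2 - 4*s) = s*(s - 4)*(s - 4)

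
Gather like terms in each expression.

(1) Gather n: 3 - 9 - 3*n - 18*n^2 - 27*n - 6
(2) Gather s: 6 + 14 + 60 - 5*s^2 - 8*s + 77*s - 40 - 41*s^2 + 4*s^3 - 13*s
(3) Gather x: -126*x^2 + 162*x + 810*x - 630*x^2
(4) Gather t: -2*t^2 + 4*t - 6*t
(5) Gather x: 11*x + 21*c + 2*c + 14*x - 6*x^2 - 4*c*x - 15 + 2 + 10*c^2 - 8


(1) = -18*n^2 - 30*n - 12
(2) = 4*s^3 - 46*s^2 + 56*s + 40
(3) = -756*x^2 + 972*x
(4) = -2*t^2 - 2*t
(5) = 10*c^2 + 23*c - 6*x^2 + x*(25 - 4*c) - 21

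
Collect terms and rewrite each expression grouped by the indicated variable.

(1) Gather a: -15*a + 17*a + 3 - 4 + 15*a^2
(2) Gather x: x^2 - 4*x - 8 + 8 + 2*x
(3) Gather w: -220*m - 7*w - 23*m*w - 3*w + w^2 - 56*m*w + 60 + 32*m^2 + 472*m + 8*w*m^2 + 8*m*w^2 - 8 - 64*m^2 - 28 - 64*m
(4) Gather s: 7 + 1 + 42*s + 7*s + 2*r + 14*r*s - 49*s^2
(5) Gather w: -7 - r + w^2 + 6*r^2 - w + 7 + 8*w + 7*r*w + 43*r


(1) = 15*a^2 + 2*a - 1
(2) = x^2 - 2*x
(3) = -32*m^2 + 188*m + w^2*(8*m + 1) + w*(8*m^2 - 79*m - 10) + 24
(4) = 2*r - 49*s^2 + s*(14*r + 49) + 8
(5) = 6*r^2 + 42*r + w^2 + w*(7*r + 7)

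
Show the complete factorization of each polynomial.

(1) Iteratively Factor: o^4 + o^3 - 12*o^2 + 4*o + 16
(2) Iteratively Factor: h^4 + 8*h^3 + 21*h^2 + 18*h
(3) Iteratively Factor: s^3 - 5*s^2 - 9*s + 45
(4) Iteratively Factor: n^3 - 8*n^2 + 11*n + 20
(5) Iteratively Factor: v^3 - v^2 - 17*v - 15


(1) = (o + 4)*(o^3 - 3*o^2 + 4) = (o - 2)*(o + 4)*(o^2 - o - 2) = (o - 2)^2*(o + 4)*(o + 1)
(2) = (h + 3)*(h^3 + 5*h^2 + 6*h) = (h + 3)^2*(h^2 + 2*h) = h*(h + 3)^2*(h + 2)
(3) = (s - 5)*(s^2 - 9) = (s - 5)*(s - 3)*(s + 3)
(4) = (n + 1)*(n^2 - 9*n + 20) = (n - 4)*(n + 1)*(n - 5)
(5) = (v - 5)*(v^2 + 4*v + 3) = (v - 5)*(v + 1)*(v + 3)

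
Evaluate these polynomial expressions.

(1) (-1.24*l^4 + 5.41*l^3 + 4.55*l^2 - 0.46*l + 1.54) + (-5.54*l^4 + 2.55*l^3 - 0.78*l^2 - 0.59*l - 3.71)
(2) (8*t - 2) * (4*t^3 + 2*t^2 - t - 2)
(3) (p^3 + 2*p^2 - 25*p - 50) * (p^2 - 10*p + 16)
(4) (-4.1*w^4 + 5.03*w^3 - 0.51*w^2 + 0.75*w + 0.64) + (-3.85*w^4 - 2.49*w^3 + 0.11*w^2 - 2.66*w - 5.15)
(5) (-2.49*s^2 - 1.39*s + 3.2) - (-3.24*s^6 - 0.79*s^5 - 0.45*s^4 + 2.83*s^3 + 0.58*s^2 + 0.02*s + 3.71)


(1) = -6.78*l^4 + 7.96*l^3 + 3.77*l^2 - 1.05*l - 2.17
(2) = 32*t^4 + 8*t^3 - 12*t^2 - 14*t + 4
(3) = p^5 - 8*p^4 - 29*p^3 + 232*p^2 + 100*p - 800
(4) = -7.95*w^4 + 2.54*w^3 - 0.4*w^2 - 1.91*w - 4.51
(5) = 3.24*s^6 + 0.79*s^5 + 0.45*s^4 - 2.83*s^3 - 3.07*s^2 - 1.41*s - 0.51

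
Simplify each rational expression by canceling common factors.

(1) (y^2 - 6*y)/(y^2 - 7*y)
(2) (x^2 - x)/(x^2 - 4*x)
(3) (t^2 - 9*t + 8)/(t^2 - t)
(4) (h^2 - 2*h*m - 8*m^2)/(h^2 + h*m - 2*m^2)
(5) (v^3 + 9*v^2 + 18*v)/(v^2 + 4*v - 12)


(1) = (y - 6)/(y - 7)
(2) = (x - 1)/(x - 4)
(3) = (t - 8)/t
(4) = (h - 4*m)/(h - m)
(5) = (v^2 + 3*v)/(v - 2)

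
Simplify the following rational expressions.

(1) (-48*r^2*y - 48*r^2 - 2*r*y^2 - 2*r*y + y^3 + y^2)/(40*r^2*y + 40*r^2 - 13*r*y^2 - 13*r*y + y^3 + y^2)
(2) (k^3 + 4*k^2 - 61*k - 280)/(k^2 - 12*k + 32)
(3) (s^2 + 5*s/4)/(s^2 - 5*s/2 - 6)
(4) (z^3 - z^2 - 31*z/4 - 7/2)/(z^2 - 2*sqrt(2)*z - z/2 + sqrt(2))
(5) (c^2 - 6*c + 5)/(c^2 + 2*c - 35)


(1) = (6*r + y)/(-5*r + y)
(2) = (k^2 + 12*k + 35)/(k - 4)
(3) = (4*s^2 + 5*s)/(4*s^2 - 10*s - 24)
(4) = (8*z^3 - 8*z^2 - 62*z - 28)/(8*z^2 + z*(-16*sqrt(2) - 4) + 8*sqrt(2))
(5) = (c - 1)/(c + 7)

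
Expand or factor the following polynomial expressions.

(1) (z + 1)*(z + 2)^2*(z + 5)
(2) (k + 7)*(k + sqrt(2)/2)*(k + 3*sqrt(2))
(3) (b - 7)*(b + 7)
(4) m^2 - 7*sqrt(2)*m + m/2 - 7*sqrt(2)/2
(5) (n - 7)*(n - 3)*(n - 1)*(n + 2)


(1) = z^4 + 10*z^3 + 33*z^2 + 44*z + 20
(2) = k^3 + 7*sqrt(2)*k^2/2 + 7*k^2 + 3*k + 49*sqrt(2)*k/2 + 21
(3) = b^2 - 49
(4) = (m + 1/2)*(m - 7*sqrt(2))
(5) = n^4 - 9*n^3 + 9*n^2 + 41*n - 42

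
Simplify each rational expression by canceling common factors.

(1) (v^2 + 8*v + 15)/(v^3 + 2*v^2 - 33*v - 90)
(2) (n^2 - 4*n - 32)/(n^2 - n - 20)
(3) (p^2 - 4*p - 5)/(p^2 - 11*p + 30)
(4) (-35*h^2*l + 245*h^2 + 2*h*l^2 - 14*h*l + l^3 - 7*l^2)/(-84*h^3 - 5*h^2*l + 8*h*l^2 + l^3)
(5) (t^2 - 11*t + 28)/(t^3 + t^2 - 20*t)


(1) = 1/(v - 6)
(2) = (n - 8)/(n - 5)
(3) = (p + 1)/(p - 6)
(4) = (5*h*l - 35*h - l^2 + 7*l)/(12*h^2 - h*l - l^2)
(5) = (t - 7)/(t^2 + 5*t)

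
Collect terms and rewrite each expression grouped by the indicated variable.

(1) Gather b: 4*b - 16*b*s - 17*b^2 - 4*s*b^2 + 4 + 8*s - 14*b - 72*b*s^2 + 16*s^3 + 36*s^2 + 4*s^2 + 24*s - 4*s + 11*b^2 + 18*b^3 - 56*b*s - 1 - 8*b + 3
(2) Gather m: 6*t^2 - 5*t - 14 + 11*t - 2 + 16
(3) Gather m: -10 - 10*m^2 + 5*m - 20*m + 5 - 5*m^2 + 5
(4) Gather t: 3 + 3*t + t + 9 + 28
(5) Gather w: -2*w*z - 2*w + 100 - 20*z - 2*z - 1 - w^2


(1) = 18*b^3 + b^2*(-4*s - 6) + b*(-72*s^2 - 72*s - 18) + 16*s^3 + 40*s^2 + 28*s + 6
(2) = 6*t^2 + 6*t
(3) = -15*m^2 - 15*m
(4) = 4*t + 40
(5) = -w^2 + w*(-2*z - 2) - 22*z + 99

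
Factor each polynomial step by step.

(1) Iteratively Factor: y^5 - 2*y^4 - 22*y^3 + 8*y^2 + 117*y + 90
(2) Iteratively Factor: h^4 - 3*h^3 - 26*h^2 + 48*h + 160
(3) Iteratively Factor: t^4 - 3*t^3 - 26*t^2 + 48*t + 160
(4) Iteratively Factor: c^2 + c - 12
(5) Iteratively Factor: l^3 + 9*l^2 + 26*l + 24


(1) = (y - 5)*(y^4 + 3*y^3 - 7*y^2 - 27*y - 18) = (y - 5)*(y + 1)*(y^3 + 2*y^2 - 9*y - 18) = (y - 5)*(y + 1)*(y + 3)*(y^2 - y - 6) = (y - 5)*(y + 1)*(y + 2)*(y + 3)*(y - 3)
(2) = (h - 5)*(h^3 + 2*h^2 - 16*h - 32) = (h - 5)*(h + 4)*(h^2 - 2*h - 8) = (h - 5)*(h - 4)*(h + 4)*(h + 2)
(3) = (t + 4)*(t^3 - 7*t^2 + 2*t + 40) = (t - 5)*(t + 4)*(t^2 - 2*t - 8) = (t - 5)*(t + 2)*(t + 4)*(t - 4)
(4) = (c + 4)*(c - 3)
(5) = (l + 4)*(l^2 + 5*l + 6) = (l + 2)*(l + 4)*(l + 3)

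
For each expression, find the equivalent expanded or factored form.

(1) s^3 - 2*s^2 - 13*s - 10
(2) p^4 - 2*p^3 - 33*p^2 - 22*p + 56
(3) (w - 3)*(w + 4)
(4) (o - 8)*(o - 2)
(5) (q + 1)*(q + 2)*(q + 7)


(1) = (s - 5)*(s + 1)*(s + 2)
(2) = (p - 7)*(p - 1)*(p + 2)*(p + 4)
(3) = w^2 + w - 12
(4) = o^2 - 10*o + 16
(5) = q^3 + 10*q^2 + 23*q + 14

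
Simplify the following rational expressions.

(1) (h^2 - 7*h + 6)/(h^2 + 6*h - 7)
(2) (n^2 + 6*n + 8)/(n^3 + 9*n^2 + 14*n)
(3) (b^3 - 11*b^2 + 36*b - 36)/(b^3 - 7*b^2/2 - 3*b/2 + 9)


(1) = (h - 6)/(h + 7)
(2) = (n + 4)/(n^2 + 7*n)
(3) = (2*b - 12)/(2*b + 3)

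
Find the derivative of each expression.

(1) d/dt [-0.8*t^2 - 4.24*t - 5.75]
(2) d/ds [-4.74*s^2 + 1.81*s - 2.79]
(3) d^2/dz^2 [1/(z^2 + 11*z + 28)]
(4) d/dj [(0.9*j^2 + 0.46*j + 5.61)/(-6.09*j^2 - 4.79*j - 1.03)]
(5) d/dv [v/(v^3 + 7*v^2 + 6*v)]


(1) = -1.6*t - 4.24
(2) = 1.81 - 9.48*s
(3) = 2*(-z^2 - 11*z + (2*z + 11)^2 - 28)/(z^2 + 11*z + 28)^3
(4) = (-1.5096*j^2 + 66.4758*j + 26.3981)/(37.0881*j^4 + 58.3422*j^3 + 35.4895*j^2 + 9.8674*j + 1.0609)
(5) = -(2*v + 7)/(v^2 + 7*v + 6)^2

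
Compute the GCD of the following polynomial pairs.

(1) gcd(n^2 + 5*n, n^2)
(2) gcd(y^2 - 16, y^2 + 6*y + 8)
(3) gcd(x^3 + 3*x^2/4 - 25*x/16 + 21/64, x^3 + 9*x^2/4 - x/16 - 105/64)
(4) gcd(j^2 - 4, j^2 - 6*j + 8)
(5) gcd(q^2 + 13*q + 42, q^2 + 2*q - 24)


(1) = gcd(n*(n + 5), n^2) = n
(2) = gcd((y - 4)*(y + 4), (y + 2)*(y + 4)) = y + 4
(3) = x^2 + x - 21/16
(4) = gcd((j - 2)*(j + 2), (j - 4)*(j - 2)) = j - 2
(5) = gcd((q + 6)*(q + 7), (q - 4)*(q + 6)) = q + 6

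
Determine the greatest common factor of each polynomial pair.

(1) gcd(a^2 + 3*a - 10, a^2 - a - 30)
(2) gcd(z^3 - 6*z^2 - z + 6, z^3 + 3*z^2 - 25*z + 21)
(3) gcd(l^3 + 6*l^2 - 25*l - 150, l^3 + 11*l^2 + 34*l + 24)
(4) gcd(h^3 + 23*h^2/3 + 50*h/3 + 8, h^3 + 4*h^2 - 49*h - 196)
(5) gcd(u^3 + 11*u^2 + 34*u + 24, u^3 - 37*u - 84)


(1) = a + 5
(2) = z - 1
(3) = gcd((l - 5)*(l + 5)*(l + 6), (l + 1)*(l + 4)*(l + 6)) = l + 6
(4) = gcd((h + 2/3)*(h + 3)*(h + 4), (h - 7)*(h + 4)*(h + 7)) = h + 4
(5) = gcd((u + 1)*(u + 4)*(u + 6), (u - 7)*(u + 3)*(u + 4)) = u + 4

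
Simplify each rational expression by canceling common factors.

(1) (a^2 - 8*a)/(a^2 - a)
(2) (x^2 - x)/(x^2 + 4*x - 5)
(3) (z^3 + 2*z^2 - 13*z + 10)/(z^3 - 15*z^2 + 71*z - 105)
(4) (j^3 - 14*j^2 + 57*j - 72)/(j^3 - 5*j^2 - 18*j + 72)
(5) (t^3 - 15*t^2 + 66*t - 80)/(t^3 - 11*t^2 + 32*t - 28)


(1) = (a - 8)/(a - 1)
(2) = x/(x + 5)
(3) = (z^3 + 2*z^2 - 13*z + 10)/(z^3 - 15*z^2 + 71*z - 105)
(4) = (j^2 - 11*j + 24)/(j^2 - 2*j - 24)
(5) = (t^2 - 13*t + 40)/(t^2 - 9*t + 14)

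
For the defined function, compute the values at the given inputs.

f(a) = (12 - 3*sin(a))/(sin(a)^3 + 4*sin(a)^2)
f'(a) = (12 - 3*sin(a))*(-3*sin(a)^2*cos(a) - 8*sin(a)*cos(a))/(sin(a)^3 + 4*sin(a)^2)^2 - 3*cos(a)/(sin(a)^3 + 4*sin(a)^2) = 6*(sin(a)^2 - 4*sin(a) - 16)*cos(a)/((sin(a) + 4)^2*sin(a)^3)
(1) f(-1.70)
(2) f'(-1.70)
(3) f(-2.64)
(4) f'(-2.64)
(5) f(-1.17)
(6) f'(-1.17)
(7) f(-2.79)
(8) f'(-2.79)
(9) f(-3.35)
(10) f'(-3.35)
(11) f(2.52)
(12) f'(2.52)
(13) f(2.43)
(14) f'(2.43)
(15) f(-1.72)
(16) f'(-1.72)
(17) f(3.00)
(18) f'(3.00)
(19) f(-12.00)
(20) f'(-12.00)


(1) = 5.06
(2) = -0.97
(3) = 16.52
(4) = -52.91
(5) = 5.65
(6) = 3.63
(7) = 30.06
(8) = -149.67
(9) = 63.19
(10) = 628.56
(11) = 6.60
(12) = 21.16
(13) = 5.06
(14) = 13.70
(15) = 5.08
(16) = -1.13
(17) = 140.37
(18) = 2039.09
(19) = 7.96
(20) = -28.44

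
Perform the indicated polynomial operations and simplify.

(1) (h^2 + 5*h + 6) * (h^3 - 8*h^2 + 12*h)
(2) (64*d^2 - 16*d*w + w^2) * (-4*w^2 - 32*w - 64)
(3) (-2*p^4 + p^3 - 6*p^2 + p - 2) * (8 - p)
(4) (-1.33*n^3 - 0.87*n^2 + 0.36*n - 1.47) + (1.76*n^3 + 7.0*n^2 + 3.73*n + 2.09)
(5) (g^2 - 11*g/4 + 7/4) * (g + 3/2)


(1) = h^5 - 3*h^4 - 22*h^3 + 12*h^2 + 72*h
(2) = -256*d^2*w^2 - 2048*d^2*w - 4096*d^2 + 64*d*w^3 + 512*d*w^2 + 1024*d*w - 4*w^4 - 32*w^3 - 64*w^2
(3) = 2*p^5 - 17*p^4 + 14*p^3 - 49*p^2 + 10*p - 16
(4) = 0.43*n^3 + 6.13*n^2 + 4.09*n + 0.62
(5) = g^3 - 5*g^2/4 - 19*g/8 + 21/8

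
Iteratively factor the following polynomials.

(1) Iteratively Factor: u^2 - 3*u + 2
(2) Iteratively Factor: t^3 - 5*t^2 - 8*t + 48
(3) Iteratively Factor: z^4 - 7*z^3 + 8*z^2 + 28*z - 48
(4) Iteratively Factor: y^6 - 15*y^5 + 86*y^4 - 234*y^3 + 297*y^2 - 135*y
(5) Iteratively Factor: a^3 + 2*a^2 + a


(1) = (u - 1)*(u - 2)
(2) = (t - 4)*(t^2 - t - 12) = (t - 4)*(t + 3)*(t - 4)
(3) = (z - 2)*(z^3 - 5*z^2 - 2*z + 24) = (z - 3)*(z - 2)*(z^2 - 2*z - 8) = (z - 4)*(z - 3)*(z - 2)*(z + 2)
(4) = (y - 5)*(y^5 - 10*y^4 + 36*y^3 - 54*y^2 + 27*y) = (y - 5)*(y - 3)*(y^4 - 7*y^3 + 15*y^2 - 9*y) = (y - 5)*(y - 3)*(y - 1)*(y^3 - 6*y^2 + 9*y) = (y - 5)*(y - 3)^2*(y - 1)*(y^2 - 3*y) = y*(y - 5)*(y - 3)^2*(y - 1)*(y - 3)
(5) = (a)*(a^2 + 2*a + 1) = a*(a + 1)*(a + 1)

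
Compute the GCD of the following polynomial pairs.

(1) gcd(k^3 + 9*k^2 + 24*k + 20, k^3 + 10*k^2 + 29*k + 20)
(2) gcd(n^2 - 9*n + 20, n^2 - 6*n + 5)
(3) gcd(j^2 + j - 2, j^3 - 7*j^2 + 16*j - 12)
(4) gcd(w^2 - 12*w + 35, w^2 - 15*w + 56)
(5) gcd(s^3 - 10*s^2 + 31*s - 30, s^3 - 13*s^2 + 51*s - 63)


(1) = gcd((k + 2)^2*(k + 5), (k + 1)*(k + 4)*(k + 5)) = k + 5
(2) = gcd((n - 5)*(n - 4), (n - 5)*(n - 1)) = n - 5
(3) = gcd((j - 1)*(j + 2), (j - 3)*(j - 2)^2) = 1
(4) = gcd((w - 7)*(w - 5), (w - 8)*(w - 7)) = w - 7
(5) = gcd((s - 5)*(s - 3)*(s - 2), (s - 7)*(s - 3)^2) = s - 3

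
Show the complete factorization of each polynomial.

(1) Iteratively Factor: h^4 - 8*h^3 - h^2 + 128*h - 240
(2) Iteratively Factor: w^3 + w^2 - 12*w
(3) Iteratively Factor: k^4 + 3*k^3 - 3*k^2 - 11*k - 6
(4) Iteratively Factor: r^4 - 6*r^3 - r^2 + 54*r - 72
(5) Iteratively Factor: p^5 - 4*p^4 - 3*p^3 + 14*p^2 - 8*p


(1) = (h - 3)*(h^3 - 5*h^2 - 16*h + 80) = (h - 3)*(h + 4)*(h^2 - 9*h + 20) = (h - 5)*(h - 3)*(h + 4)*(h - 4)
(2) = (w + 4)*(w^2 - 3*w) = (w - 3)*(w + 4)*(w)
(3) = (k + 3)*(k^3 - 3*k - 2) = (k + 1)*(k + 3)*(k^2 - k - 2) = (k + 1)^2*(k + 3)*(k - 2)
(4) = (r + 3)*(r^3 - 9*r^2 + 26*r - 24) = (r - 3)*(r + 3)*(r^2 - 6*r + 8) = (r - 4)*(r - 3)*(r + 3)*(r - 2)
(5) = (p - 1)*(p^4 - 3*p^3 - 6*p^2 + 8*p) = (p - 4)*(p - 1)*(p^3 + p^2 - 2*p) = (p - 4)*(p - 1)*(p + 2)*(p^2 - p) = (p - 4)*(p - 1)^2*(p + 2)*(p)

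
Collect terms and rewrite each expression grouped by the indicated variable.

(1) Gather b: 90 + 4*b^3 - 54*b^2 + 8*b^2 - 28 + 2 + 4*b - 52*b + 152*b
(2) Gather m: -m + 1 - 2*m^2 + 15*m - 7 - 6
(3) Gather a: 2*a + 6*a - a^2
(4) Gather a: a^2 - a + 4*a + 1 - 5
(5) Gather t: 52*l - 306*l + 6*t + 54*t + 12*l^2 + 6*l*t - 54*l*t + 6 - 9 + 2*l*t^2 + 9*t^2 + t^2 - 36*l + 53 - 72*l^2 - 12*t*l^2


(1) = 4*b^3 - 46*b^2 + 104*b + 64
(2) = -2*m^2 + 14*m - 12
(3) = -a^2 + 8*a
(4) = a^2 + 3*a - 4
(5) = -60*l^2 - 290*l + t^2*(2*l + 10) + t*(-12*l^2 - 48*l + 60) + 50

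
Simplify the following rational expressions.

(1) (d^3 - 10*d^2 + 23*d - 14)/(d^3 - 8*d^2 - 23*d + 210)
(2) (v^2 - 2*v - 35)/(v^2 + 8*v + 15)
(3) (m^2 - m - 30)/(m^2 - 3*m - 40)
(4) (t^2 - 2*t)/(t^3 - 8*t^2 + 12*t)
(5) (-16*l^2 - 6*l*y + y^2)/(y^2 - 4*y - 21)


(1) = (d^2 - 3*d + 2)/(d^2 - d - 30)
(2) = (v - 7)/(v + 3)
(3) = (m - 6)/(m - 8)
(4) = 1/(t - 6)
(5) = (-16*l^2 - 6*l*y + y^2)/(y^2 - 4*y - 21)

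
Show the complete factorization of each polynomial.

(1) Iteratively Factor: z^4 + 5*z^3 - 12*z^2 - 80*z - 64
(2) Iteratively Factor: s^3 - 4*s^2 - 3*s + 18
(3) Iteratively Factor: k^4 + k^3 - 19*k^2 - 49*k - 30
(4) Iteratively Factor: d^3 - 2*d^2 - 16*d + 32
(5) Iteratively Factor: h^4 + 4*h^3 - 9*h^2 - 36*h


(1) = (z + 4)*(z^3 + z^2 - 16*z - 16) = (z - 4)*(z + 4)*(z^2 + 5*z + 4) = (z - 4)*(z + 4)^2*(z + 1)
(2) = (s - 3)*(s^2 - s - 6) = (s - 3)^2*(s + 2)
(3) = (k + 3)*(k^3 - 2*k^2 - 13*k - 10) = (k + 2)*(k + 3)*(k^2 - 4*k - 5) = (k - 5)*(k + 2)*(k + 3)*(k + 1)
(4) = (d - 2)*(d^2 - 16) = (d - 4)*(d - 2)*(d + 4)
(5) = (h + 3)*(h^3 + h^2 - 12*h) = (h + 3)*(h + 4)*(h^2 - 3*h) = (h - 3)*(h + 3)*(h + 4)*(h)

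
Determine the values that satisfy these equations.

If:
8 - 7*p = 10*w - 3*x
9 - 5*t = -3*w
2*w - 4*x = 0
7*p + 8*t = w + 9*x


Then:
p = -292/161
t = 75/23
w = 56/23
x = 28/23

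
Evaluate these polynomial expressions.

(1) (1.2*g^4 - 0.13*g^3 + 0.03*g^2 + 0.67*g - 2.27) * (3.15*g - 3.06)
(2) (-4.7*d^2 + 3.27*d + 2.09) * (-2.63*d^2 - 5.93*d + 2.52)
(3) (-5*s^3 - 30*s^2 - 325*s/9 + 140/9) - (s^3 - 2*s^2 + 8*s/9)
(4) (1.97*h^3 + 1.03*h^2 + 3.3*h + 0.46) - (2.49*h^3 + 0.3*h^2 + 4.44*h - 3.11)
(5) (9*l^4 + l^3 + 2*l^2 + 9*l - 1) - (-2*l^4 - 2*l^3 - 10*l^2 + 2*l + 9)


(1) = 3.78*g^5 - 4.0815*g^4 + 0.4923*g^3 + 2.0187*g^2 - 9.2007*g + 6.9462
(2) = 12.361*d^4 + 19.2709*d^3 - 36.7318*d^2 - 4.1533*d + 5.2668
(3) = -6*s^3 - 28*s^2 - 37*s + 140/9
(4) = -0.52*h^3 + 0.73*h^2 - 1.14*h + 3.57
(5) = 11*l^4 + 3*l^3 + 12*l^2 + 7*l - 10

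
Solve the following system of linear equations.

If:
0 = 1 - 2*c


Then:
c = 1/2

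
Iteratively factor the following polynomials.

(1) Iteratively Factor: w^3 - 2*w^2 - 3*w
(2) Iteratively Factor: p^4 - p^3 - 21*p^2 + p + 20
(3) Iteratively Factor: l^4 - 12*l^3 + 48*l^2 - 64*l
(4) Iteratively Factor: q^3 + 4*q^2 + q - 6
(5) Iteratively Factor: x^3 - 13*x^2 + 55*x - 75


(1) = (w)*(w^2 - 2*w - 3) = w*(w - 3)*(w + 1)
(2) = (p - 1)*(p^3 - 21*p - 20) = (p - 1)*(p + 1)*(p^2 - p - 20) = (p - 5)*(p - 1)*(p + 1)*(p + 4)
(3) = (l - 4)*(l^3 - 8*l^2 + 16*l) = l*(l - 4)*(l^2 - 8*l + 16) = l*(l - 4)^2*(l - 4)
(4) = (q - 1)*(q^2 + 5*q + 6) = (q - 1)*(q + 3)*(q + 2)
(5) = (x - 5)*(x^2 - 8*x + 15) = (x - 5)*(x - 3)*(x - 5)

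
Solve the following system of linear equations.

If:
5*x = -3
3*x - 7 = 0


Then:
No Solution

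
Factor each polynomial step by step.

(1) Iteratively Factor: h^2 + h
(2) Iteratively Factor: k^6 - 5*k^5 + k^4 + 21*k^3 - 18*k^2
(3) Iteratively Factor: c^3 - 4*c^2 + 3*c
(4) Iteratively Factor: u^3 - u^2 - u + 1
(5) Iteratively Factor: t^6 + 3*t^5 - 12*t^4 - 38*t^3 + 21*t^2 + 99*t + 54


(1) = (h)*(h + 1)
(2) = (k - 3)*(k^5 - 2*k^4 - 5*k^3 + 6*k^2) = (k - 3)*(k - 1)*(k^4 - k^3 - 6*k^2) = k*(k - 3)*(k - 1)*(k^3 - k^2 - 6*k) = k*(k - 3)^2*(k - 1)*(k^2 + 2*k) = k^2*(k - 3)^2*(k - 1)*(k + 2)
(3) = (c - 1)*(c^2 - 3*c) = c*(c - 1)*(c - 3)
(4) = (u - 1)*(u^2 - 1) = (u - 1)*(u + 1)*(u - 1)
(5) = (t + 3)*(t^5 - 12*t^3 - 2*t^2 + 27*t + 18) = (t + 1)*(t + 3)*(t^4 - t^3 - 11*t^2 + 9*t + 18) = (t - 3)*(t + 1)*(t + 3)*(t^3 + 2*t^2 - 5*t - 6) = (t - 3)*(t + 1)^2*(t + 3)*(t^2 + t - 6) = (t - 3)*(t + 1)^2*(t + 3)^2*(t - 2)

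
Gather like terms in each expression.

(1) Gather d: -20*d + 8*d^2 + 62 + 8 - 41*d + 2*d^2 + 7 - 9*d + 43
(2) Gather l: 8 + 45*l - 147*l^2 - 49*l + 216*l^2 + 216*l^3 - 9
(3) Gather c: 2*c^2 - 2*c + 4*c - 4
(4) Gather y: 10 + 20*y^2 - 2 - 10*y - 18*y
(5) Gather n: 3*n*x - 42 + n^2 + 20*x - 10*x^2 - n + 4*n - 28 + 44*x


(1) = 10*d^2 - 70*d + 120
(2) = 216*l^3 + 69*l^2 - 4*l - 1
(3) = 2*c^2 + 2*c - 4
(4) = 20*y^2 - 28*y + 8
(5) = n^2 + n*(3*x + 3) - 10*x^2 + 64*x - 70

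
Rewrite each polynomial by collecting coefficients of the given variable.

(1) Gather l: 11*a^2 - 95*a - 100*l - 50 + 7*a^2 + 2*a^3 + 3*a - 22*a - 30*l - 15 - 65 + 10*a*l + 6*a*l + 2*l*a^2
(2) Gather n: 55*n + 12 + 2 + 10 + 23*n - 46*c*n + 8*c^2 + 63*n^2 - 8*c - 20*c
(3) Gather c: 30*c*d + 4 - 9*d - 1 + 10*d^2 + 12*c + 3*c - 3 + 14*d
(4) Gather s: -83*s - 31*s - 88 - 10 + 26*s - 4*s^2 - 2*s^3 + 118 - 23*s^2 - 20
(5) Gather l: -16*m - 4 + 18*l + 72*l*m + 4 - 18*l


(1) = 2*a^3 + 18*a^2 - 114*a + l*(2*a^2 + 16*a - 130) - 130
(2) = 8*c^2 - 28*c + 63*n^2 + n*(78 - 46*c) + 24
(3) = c*(30*d + 15) + 10*d^2 + 5*d
(4) = -2*s^3 - 27*s^2 - 88*s
(5) = 72*l*m - 16*m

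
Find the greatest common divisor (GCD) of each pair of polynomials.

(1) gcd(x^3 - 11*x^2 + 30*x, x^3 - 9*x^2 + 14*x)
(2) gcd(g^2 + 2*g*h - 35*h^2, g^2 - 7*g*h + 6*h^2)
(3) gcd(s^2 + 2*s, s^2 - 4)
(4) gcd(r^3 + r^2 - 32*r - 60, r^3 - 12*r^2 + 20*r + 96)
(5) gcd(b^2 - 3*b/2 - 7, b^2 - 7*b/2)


(1) = x
(2) = 1
(3) = s + 2
(4) = gcd((r - 6)*(r + 2)*(r + 5), (r - 8)*(r - 6)*(r + 2)) = r^2 - 4*r - 12
(5) = b - 7/2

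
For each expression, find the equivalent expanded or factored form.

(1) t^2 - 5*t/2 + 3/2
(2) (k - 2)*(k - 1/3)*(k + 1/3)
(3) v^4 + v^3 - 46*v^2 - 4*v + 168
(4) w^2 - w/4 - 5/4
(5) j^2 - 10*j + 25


(1) = (t - 3/2)*(t - 1)
(2) = k^3 - 2*k^2 - k/9 + 2/9
(3) = (v - 6)*(v - 2)*(v + 2)*(v + 7)
(4) = (w - 5/4)*(w + 1)
(5) = (j - 5)^2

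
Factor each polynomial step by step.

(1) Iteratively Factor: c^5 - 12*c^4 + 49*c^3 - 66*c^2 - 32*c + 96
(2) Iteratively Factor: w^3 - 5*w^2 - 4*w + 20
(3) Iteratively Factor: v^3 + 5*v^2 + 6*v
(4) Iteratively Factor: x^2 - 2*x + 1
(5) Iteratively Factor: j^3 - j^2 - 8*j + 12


(1) = (c - 4)*(c^4 - 8*c^3 + 17*c^2 + 2*c - 24) = (c - 4)*(c + 1)*(c^3 - 9*c^2 + 26*c - 24) = (c - 4)^2*(c + 1)*(c^2 - 5*c + 6) = (c - 4)^2*(c - 2)*(c + 1)*(c - 3)
(2) = (w - 5)*(w^2 - 4) = (w - 5)*(w + 2)*(w - 2)
(3) = (v + 2)*(v^2 + 3*v) = (v + 2)*(v + 3)*(v)
(4) = (x - 1)*(x - 1)
(5) = (j - 2)*(j^2 + j - 6) = (j - 2)^2*(j + 3)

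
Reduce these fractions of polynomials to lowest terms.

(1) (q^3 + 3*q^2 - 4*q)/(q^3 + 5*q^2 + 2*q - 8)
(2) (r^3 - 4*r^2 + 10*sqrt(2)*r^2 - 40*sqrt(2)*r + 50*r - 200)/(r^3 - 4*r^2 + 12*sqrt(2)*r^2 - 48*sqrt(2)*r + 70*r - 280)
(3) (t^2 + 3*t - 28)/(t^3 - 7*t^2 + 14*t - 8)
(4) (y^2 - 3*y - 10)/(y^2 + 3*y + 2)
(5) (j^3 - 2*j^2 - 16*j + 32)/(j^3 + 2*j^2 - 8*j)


(1) = q/(q + 2)
(2) = (r + 5*sqrt(2))/(r + 7*sqrt(2))
(3) = (t + 7)/(t^2 - 3*t + 2)
(4) = (y - 5)/(y + 1)
(5) = (j - 4)/j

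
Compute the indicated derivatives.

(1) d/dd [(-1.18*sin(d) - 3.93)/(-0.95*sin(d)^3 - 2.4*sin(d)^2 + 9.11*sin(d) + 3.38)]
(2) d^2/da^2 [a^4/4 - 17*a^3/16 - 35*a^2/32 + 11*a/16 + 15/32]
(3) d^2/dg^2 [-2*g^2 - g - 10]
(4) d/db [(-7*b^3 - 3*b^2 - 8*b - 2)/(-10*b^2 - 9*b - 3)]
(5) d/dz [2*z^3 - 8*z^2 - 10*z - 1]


(1) = (-2.242*sin(d)^3 - 14.0325*sin(d)^2 - 18.864*sin(d) + 31.8139)*cos(d)/(0.9025*sin(d)^6 + 4.56*sin(d)^5 - 11.549*sin(d)^4 - 50.15*sin(d)^3 + 66.7681*sin(d)^2 + 61.5836*sin(d) + 11.4244)
(2) = 3*a^2 - 51*a/8 - 35/16
(3) = -4
(4) = 2*(35*b^4 + 63*b^3 + 5*b^2 - 11*b + 3)/(100*b^4 + 180*b^3 + 141*b^2 + 54*b + 9)
(5) = 6*z^2 - 16*z - 10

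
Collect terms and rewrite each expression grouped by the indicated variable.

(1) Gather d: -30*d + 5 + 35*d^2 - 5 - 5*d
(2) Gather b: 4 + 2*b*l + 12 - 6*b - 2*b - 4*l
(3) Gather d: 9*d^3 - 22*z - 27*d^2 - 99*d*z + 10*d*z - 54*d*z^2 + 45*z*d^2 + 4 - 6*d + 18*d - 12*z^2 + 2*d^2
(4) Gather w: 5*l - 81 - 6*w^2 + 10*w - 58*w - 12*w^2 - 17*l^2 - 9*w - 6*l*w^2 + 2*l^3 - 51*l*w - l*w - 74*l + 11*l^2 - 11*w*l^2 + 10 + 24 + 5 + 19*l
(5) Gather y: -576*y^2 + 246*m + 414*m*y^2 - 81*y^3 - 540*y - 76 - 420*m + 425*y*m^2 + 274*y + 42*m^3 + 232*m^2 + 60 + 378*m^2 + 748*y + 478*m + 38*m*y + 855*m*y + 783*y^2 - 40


(1) = 35*d^2 - 35*d
(2) = b*(2*l - 8) - 4*l + 16
(3) = 9*d^3 + d^2*(45*z - 25) + d*(-54*z^2 - 89*z + 12) - 12*z^2 - 22*z + 4
(4) = 2*l^3 - 6*l^2 - 50*l + w^2*(-6*l - 18) + w*(-11*l^2 - 52*l - 57) - 42
(5) = 42*m^3 + 610*m^2 + 304*m - 81*y^3 + y^2*(414*m + 207) + y*(425*m^2 + 893*m + 482) - 56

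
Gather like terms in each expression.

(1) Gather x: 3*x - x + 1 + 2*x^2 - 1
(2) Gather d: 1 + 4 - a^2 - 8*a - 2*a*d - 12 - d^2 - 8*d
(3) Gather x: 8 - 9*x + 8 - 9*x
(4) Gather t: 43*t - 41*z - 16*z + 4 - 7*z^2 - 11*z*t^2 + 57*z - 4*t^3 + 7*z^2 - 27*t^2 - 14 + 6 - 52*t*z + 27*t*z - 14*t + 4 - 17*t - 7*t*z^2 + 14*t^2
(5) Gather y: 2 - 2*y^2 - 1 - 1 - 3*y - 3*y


(1) = 2*x^2 + 2*x
(2) = -a^2 - 8*a - d^2 + d*(-2*a - 8) - 7
(3) = 16 - 18*x
(4) = -4*t^3 + t^2*(-11*z - 13) + t*(-7*z^2 - 25*z + 12)
(5) = -2*y^2 - 6*y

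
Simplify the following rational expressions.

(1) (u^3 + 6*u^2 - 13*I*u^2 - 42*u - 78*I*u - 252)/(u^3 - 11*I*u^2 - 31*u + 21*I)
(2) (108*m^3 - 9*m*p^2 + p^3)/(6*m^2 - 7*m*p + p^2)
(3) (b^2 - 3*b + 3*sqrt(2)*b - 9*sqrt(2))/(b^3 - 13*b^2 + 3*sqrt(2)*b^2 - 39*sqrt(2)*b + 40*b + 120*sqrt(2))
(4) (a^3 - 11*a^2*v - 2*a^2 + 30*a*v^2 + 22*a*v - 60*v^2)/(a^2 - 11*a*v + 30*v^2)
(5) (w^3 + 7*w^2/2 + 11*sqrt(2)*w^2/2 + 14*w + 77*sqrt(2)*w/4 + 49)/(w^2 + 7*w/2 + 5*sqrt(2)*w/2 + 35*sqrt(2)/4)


(1) = (u^2 + u*(6 - 6*I) - 36*I)/(u^2 - 4*I*u - 3)
(2) = (-18*m^2 - 3*m*p + p^2)/(-m + p)
(3) = (b - 3)/(b^2 - 13*b + 40)
(4) = a - 2
(5) = (16*w^2 + 88*sqrt(2)*w + 224)/(16*w + 40*sqrt(2))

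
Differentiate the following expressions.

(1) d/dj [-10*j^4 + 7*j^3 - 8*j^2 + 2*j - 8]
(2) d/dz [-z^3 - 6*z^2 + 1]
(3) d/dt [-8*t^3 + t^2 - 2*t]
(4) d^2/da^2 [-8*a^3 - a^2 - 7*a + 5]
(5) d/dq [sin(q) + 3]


(1) = -40*j^3 + 21*j^2 - 16*j + 2
(2) = 3*z*(-z - 4)
(3) = -24*t^2 + 2*t - 2
(4) = -48*a - 2
(5) = cos(q)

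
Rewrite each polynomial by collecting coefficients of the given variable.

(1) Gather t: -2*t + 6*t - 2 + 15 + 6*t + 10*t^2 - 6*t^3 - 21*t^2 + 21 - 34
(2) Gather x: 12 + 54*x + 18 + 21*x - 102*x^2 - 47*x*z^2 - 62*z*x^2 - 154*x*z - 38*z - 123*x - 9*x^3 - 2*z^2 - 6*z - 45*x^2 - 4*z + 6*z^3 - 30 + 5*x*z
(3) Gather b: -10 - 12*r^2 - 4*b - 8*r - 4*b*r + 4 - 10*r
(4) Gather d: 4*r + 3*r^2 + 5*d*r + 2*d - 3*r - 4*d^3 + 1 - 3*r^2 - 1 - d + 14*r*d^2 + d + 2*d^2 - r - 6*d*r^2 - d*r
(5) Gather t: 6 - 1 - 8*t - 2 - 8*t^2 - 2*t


(1) = -6*t^3 - 11*t^2 + 10*t
(2) = -9*x^3 + x^2*(-62*z - 147) + x*(-47*z^2 - 149*z - 48) + 6*z^3 - 2*z^2 - 48*z
(3) = b*(-4*r - 4) - 12*r^2 - 18*r - 6
(4) = -4*d^3 + d^2*(14*r + 2) + d*(-6*r^2 + 4*r + 2)
(5) = -8*t^2 - 10*t + 3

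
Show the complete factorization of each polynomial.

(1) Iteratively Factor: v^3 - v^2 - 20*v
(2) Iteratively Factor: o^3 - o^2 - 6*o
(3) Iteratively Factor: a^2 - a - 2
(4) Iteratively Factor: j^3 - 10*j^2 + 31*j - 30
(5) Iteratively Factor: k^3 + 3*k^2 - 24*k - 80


(1) = (v + 4)*(v^2 - 5*v) = (v - 5)*(v + 4)*(v)
(2) = (o + 2)*(o^2 - 3*o) = o*(o + 2)*(o - 3)
(3) = (a - 2)*(a + 1)
(4) = (j - 3)*(j^2 - 7*j + 10) = (j - 5)*(j - 3)*(j - 2)
(5) = (k + 4)*(k^2 - k - 20) = (k - 5)*(k + 4)*(k + 4)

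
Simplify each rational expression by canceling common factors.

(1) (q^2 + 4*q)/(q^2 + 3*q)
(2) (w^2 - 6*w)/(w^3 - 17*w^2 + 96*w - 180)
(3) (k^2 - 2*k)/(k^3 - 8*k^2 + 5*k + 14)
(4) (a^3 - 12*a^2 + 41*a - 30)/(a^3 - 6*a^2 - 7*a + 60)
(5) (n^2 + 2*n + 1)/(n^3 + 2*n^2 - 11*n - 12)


(1) = (q + 4)/(q + 3)
(2) = w/(w^2 - 11*w + 30)
(3) = k/(k^2 - 6*k - 7)
(4) = (a^2 - 7*a + 6)/(a^2 - a - 12)
(5) = (n + 1)/(n^2 + n - 12)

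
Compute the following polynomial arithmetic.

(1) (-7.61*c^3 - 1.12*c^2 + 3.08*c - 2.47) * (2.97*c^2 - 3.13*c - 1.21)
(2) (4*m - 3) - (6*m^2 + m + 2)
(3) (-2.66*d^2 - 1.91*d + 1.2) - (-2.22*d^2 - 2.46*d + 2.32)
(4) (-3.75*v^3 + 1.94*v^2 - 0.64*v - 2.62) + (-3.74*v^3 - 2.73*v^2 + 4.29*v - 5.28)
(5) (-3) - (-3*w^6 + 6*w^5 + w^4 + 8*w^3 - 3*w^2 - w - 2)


(1) = -22.6017*c^5 + 20.4929*c^4 + 21.8613*c^3 - 15.6211*c^2 + 4.0043*c + 2.9887
(2) = -6*m^2 + 3*m - 5
(3) = -0.44*d^2 + 0.55*d - 1.12
(4) = -7.49*v^3 - 0.79*v^2 + 3.65*v - 7.9
(5) = 3*w^6 - 6*w^5 - w^4 - 8*w^3 + 3*w^2 + w - 1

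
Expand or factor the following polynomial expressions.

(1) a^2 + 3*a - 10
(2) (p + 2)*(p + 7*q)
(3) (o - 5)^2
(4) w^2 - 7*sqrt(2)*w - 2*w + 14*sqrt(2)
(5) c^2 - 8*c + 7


(1) = (a - 2)*(a + 5)
(2) = p^2 + 7*p*q + 2*p + 14*q
(3) = o^2 - 10*o + 25
(4) = (w - 2)*(w - 7*sqrt(2))
(5) = (c - 7)*(c - 1)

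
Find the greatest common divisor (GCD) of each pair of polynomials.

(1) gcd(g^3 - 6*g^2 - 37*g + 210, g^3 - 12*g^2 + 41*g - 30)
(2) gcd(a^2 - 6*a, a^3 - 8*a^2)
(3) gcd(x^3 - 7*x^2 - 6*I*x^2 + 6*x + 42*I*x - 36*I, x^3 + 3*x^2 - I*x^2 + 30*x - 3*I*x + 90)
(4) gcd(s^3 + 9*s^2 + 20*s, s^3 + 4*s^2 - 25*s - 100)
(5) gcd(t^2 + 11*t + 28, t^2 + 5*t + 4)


(1) = gcd((g - 7)*(g - 5)*(g + 6), (g - 6)*(g - 5)*(g - 1)) = g - 5
(2) = a
(3) = x - 6*I
(4) = gcd(s*(s + 4)*(s + 5), (s - 5)*(s + 4)*(s + 5)) = s^2 + 9*s + 20
(5) = t + 4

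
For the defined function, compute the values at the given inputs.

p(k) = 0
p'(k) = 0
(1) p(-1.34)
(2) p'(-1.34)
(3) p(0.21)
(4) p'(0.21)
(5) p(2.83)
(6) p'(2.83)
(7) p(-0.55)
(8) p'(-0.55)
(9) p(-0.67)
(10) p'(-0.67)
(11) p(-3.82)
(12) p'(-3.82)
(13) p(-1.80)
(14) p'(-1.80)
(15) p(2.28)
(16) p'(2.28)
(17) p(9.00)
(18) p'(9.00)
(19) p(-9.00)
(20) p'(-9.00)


(1) = 0.00
(2) = 0.00
(3) = 0.00
(4) = 0.00
(5) = 0.00
(6) = 0.00
(7) = 0.00
(8) = 0.00
(9) = 0.00
(10) = 0.00
(11) = 0.00
(12) = 0.00
(13) = 0.00
(14) = 0.00
(15) = 0.00
(16) = 0.00
(17) = 0.00
(18) = 0.00
(19) = 0.00
(20) = 0.00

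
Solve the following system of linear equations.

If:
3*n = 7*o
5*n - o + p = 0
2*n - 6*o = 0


Then:
n = 0
o = 0
p = 0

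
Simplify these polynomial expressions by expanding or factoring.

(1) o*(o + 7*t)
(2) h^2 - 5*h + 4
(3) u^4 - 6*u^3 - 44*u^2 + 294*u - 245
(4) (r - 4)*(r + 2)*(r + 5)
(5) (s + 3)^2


(1) = o^2 + 7*o*t
(2) = (h - 4)*(h - 1)
(3) = (u - 7)*(u - 5)*(u - 1)*(u + 7)
(4) = r^3 + 3*r^2 - 18*r - 40
(5) = s^2 + 6*s + 9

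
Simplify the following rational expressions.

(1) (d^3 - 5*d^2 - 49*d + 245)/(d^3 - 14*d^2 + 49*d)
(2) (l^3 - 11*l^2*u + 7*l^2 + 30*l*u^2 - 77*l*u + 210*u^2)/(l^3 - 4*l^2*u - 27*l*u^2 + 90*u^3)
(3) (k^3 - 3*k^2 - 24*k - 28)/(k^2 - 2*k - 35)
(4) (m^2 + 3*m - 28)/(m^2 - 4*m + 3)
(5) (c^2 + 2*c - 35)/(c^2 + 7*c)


(1) = (d^2 + 2*d - 35)/(d^2 - 7*d)
(2) = (-l^2 + 5*l*u - 7*l + 35*u)/(-l^2 - 2*l*u + 15*u^2)
(3) = (k^2 + 4*k + 4)/(k + 5)
(4) = (m^2 + 3*m - 28)/(m^2 - 4*m + 3)
(5) = (c - 5)/c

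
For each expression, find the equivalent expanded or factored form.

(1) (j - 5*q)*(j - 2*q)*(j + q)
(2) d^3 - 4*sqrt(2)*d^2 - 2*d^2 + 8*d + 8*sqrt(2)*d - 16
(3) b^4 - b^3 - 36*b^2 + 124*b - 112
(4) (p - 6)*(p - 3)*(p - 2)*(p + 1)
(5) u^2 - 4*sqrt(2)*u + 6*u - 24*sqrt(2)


(1) = j^3 - 6*j^2*q + 3*j*q^2 + 10*q^3
(2) = (d - 2)*(d - 2*sqrt(2))^2
(3) = (b - 4)*(b - 2)^2*(b + 7)
(4) = p^4 - 10*p^3 + 25*p^2 - 36
(5) = (u + 6)*(u - 4*sqrt(2))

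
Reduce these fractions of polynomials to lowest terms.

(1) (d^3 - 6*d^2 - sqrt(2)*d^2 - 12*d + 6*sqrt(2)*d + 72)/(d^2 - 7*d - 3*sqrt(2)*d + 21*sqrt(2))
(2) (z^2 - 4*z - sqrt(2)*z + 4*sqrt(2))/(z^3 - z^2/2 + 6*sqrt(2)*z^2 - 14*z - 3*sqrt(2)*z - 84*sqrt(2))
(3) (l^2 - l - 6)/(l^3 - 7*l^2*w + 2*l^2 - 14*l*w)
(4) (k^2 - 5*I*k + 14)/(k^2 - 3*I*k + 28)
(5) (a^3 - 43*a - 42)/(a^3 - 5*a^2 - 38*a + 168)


(1) = (d^2 + d*(-6 + 2*sqrt(2)) - 12*sqrt(2))/(d - 7)
(2) = (2*z - 2*sqrt(2))/(2*z^2 + z*(7 + 12*sqrt(2)) + 42*sqrt(2))
(3) = (3 - l)/(-l^2 + 7*l*w)
(4) = (k + 2*I)/(k + 4*I)
(5) = (a + 1)/(a - 4)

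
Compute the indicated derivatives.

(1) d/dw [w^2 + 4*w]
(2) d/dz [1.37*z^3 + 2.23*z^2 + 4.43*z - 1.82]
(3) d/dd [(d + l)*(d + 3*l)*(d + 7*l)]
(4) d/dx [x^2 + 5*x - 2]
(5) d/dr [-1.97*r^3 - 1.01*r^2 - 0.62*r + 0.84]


(1) = 2*w + 4
(2) = 4.11*z^2 + 4.46*z + 4.43
(3) = 3*d^2 + 22*d*l + 31*l^2
(4) = 2*x + 5
(5) = -5.91*r^2 - 2.02*r - 0.62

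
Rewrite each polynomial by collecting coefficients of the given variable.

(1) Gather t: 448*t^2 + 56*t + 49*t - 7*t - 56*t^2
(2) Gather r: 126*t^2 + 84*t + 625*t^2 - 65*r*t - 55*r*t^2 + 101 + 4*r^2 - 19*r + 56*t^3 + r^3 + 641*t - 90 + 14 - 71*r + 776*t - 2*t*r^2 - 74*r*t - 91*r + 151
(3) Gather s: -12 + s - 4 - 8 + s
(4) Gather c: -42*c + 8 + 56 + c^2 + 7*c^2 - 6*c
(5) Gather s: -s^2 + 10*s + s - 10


(1) = 392*t^2 + 98*t
(2) = r^3 + r^2*(4 - 2*t) + r*(-55*t^2 - 139*t - 181) + 56*t^3 + 751*t^2 + 1501*t + 176
(3) = 2*s - 24
(4) = 8*c^2 - 48*c + 64
(5) = -s^2 + 11*s - 10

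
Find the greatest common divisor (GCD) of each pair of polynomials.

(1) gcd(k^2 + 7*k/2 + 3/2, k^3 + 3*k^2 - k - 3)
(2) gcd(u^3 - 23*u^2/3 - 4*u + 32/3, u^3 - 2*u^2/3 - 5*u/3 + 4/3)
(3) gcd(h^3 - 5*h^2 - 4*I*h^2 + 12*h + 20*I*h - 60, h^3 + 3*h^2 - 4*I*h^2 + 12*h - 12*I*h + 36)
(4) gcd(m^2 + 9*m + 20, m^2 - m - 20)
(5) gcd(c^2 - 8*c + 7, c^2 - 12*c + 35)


(1) = k + 3
(2) = u^2 + u/3 - 4/3
(3) = h^2 - 4*I*h + 12
(4) = gcd((m + 4)*(m + 5), (m - 5)*(m + 4)) = m + 4
(5) = c - 7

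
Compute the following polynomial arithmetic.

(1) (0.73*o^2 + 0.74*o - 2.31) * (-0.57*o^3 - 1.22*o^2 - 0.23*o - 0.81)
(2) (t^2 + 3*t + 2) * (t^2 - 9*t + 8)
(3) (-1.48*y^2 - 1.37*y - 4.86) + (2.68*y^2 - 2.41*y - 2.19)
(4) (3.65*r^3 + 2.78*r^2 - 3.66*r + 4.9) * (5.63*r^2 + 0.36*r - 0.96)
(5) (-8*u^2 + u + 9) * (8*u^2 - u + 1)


(1) = -0.4161*o^5 - 1.3124*o^4 + 0.246*o^3 + 2.0567*o^2 - 0.0681*o + 1.8711
(2) = t^4 - 6*t^3 - 17*t^2 + 6*t + 16
(3) = 1.2*y^2 - 3.78*y - 7.05
(4) = 20.5495*r^5 + 16.9654*r^4 - 23.109*r^3 + 23.6006*r^2 + 5.2776*r - 4.704
(5) = -64*u^4 + 16*u^3 + 63*u^2 - 8*u + 9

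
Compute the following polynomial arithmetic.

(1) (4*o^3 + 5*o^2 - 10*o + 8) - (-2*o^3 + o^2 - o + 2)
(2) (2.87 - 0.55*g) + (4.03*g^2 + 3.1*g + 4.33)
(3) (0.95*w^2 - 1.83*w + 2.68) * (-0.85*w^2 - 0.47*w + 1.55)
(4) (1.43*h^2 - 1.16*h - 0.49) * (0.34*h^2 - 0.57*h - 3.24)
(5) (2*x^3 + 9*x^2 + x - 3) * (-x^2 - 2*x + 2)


(1) = 6*o^3 + 4*o^2 - 9*o + 6
(2) = 4.03*g^2 + 2.55*g + 7.2
(3) = -0.8075*w^4 + 1.109*w^3 + 0.0546*w^2 - 4.0961*w + 4.154
(4) = 0.4862*h^4 - 1.2095*h^3 - 4.1386*h^2 + 4.0377*h + 1.5876
(5) = -2*x^5 - 13*x^4 - 15*x^3 + 19*x^2 + 8*x - 6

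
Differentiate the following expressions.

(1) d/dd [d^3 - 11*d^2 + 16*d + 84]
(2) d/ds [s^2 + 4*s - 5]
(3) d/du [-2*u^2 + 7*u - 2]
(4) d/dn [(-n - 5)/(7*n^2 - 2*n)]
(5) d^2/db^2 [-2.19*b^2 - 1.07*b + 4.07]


(1) = 3*d^2 - 22*d + 16
(2) = 2*s + 4
(3) = 7 - 4*u
(4) = (7*n^2 + 70*n - 10)/(n^2*(49*n^2 - 28*n + 4))
(5) = -4.38000000000000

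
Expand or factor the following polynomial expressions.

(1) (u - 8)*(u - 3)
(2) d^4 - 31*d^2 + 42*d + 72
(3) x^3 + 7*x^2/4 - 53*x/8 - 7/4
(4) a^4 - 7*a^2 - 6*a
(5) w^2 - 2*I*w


(1) = u^2 - 11*u + 24
(2) = (d - 4)*(d - 3)*(d + 1)*(d + 6)
(3) = (x - 2)*(x + 1/4)*(x + 7/2)
(4) = a*(a - 3)*(a + 1)*(a + 2)
(5) = w*(w - 2*I)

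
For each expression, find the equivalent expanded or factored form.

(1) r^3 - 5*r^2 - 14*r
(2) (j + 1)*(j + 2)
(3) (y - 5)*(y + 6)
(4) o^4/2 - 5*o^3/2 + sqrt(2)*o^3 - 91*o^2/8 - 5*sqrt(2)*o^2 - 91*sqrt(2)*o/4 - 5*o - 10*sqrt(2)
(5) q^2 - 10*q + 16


(1) = r*(r - 7)*(r + 2)
(2) = j^2 + 3*j + 2
(3) = y^2 + y - 30
(4) = (o/2 + sqrt(2))*(o - 8)*(o + 1/2)*(o + 5/2)
(5) = (q - 8)*(q - 2)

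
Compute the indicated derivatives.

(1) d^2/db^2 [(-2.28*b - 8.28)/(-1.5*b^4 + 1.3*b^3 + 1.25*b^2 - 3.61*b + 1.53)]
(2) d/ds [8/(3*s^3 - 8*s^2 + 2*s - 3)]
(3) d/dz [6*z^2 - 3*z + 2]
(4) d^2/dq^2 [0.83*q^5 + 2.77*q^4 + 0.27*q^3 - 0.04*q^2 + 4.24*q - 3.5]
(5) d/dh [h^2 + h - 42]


(1) = (61.56*b^7 + 301.464*b^6 - 486.9108*b^5 - 163.3788*b^4 + 527.80188*b^3 + 18.08892*b^2 - 349.15752*b + 209.326824)/(3.375*b^12 - 8.775*b^11 - 0.8325*b^10 + 36.7955*b^9 - 51.87075*b^8 - 10.50255*b^7 + 101.344225*b^6 - 98.530515*b^5 - 2.42646*b^4 + 79.341121*b^3 - 68.595714*b^2 + 25.351947*b - 3.581577)
(2) = 8*(-9*s^2 + 16*s - 2)/(3*s^3 - 8*s^2 + 2*s - 3)^2
(3) = 12*z - 3
(4) = 16.6*q^3 + 33.24*q^2 + 1.62*q - 0.08
(5) = 2*h + 1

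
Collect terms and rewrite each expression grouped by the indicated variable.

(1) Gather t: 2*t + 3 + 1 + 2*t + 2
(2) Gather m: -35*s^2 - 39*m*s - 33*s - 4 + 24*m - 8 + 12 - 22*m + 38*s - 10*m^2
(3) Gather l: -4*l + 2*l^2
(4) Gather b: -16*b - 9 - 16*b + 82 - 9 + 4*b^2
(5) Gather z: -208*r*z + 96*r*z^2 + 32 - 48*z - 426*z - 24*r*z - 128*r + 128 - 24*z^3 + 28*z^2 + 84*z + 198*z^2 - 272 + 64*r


(1) = 4*t + 6
(2) = -10*m^2 + m*(2 - 39*s) - 35*s^2 + 5*s
(3) = 2*l^2 - 4*l
(4) = 4*b^2 - 32*b + 64
(5) = -64*r - 24*z^3 + z^2*(96*r + 226) + z*(-232*r - 390) - 112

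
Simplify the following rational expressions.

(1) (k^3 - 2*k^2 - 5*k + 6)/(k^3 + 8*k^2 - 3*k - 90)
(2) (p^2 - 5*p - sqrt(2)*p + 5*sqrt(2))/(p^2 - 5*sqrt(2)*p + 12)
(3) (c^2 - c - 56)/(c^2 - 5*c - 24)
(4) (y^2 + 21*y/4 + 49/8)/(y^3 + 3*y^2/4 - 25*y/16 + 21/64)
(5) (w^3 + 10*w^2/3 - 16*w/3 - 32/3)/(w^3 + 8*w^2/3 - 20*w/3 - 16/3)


(1) = (k^2 + k - 2)/(k^2 + 11*k + 30)
(2) = (p^2 + p*(-5 - sqrt(2)) + 5*sqrt(2))/(p^2 - 5*sqrt(2)*p + 12)
(3) = (c + 7)/(c + 3)
(4) = (16*y + 56)/(16*y^2 - 16*y + 3)
(5) = (3*w + 4)/(3*w + 2)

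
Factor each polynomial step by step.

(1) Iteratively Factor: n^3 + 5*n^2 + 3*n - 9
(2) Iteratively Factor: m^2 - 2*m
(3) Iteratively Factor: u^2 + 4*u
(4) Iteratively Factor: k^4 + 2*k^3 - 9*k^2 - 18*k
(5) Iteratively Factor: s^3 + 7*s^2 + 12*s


(1) = (n - 1)*(n^2 + 6*n + 9) = (n - 1)*(n + 3)*(n + 3)
(2) = (m - 2)*(m)
(3) = (u)*(u + 4)
(4) = (k + 2)*(k^3 - 9*k) = k*(k + 2)*(k^2 - 9) = k*(k + 2)*(k + 3)*(k - 3)
(5) = (s + 4)*(s^2 + 3*s) = (s + 3)*(s + 4)*(s)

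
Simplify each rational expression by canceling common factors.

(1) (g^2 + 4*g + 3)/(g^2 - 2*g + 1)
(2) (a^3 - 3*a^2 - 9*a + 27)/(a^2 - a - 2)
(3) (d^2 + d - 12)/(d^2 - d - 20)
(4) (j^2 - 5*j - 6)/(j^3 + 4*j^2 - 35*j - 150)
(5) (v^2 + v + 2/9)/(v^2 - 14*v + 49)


(1) = (g^2 + 4*g + 3)/(g^2 - 2*g + 1)
(2) = (a^3 - 3*a^2 - 9*a + 27)/(a^2 - a - 2)
(3) = (d - 3)/(d - 5)
(4) = (j + 1)/(j^2 + 10*j + 25)
(5) = (9*v^2 + 9*v + 2)/(9*v^2 - 126*v + 441)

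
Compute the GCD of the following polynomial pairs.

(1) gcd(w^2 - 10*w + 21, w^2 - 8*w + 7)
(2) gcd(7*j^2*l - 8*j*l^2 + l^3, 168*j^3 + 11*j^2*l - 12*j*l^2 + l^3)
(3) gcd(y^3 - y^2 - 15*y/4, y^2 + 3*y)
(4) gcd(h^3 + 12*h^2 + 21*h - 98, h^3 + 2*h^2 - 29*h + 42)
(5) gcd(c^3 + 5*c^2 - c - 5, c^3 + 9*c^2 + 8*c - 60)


(1) = gcd((w - 7)*(w - 3), (w - 7)*(w - 1)) = w - 7
(2) = 7*j - l
(3) = gcd(y*(y - 5/2)*(y + 3/2), y*(y + 3)) = y
(4) = gcd((h - 2)*(h + 7)^2, (h - 3)*(h - 2)*(h + 7)) = h^2 + 5*h - 14
(5) = gcd((c - 1)*(c + 1)*(c + 5), (c - 2)*(c + 5)*(c + 6)) = c + 5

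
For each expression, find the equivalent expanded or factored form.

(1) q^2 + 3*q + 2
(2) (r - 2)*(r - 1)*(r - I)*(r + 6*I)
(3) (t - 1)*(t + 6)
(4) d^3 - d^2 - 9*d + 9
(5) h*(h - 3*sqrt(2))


(1) = (q + 1)*(q + 2)
(2) = r^4 - 3*r^3 + 5*I*r^3 + 8*r^2 - 15*I*r^2 - 18*r + 10*I*r + 12
(3) = t^2 + 5*t - 6
(4) = (d - 3)*(d - 1)*(d + 3)
(5) = h^2 - 3*sqrt(2)*h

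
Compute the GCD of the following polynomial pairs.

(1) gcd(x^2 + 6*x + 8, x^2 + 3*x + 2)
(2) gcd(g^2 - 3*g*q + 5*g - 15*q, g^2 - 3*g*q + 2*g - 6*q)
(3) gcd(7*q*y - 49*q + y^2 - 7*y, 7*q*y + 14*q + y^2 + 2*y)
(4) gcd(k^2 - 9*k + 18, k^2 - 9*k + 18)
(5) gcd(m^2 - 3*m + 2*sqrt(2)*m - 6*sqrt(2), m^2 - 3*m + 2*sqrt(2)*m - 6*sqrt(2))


(1) = gcd((x + 2)*(x + 4), (x + 1)*(x + 2)) = x + 2
(2) = -g + 3*q
(3) = gcd((7*q + y)*(y - 7), (7*q + y)*(y + 2)) = 7*q + y
(4) = gcd((k - 6)*(k - 3), (k - 6)*(k - 3)) = k^2 - 9*k + 18
(5) = gcd((m - 3)*(m + 2*sqrt(2)), (m - 3)*(m + 2*sqrt(2))) = m^2 + m*(-3 + 2*sqrt(2)) - 6*sqrt(2)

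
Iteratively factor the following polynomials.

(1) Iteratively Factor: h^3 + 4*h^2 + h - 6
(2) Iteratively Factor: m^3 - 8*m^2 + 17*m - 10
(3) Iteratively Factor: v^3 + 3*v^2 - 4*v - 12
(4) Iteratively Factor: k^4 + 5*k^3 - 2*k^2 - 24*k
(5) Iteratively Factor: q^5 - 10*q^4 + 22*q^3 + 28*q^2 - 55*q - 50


(1) = (h + 2)*(h^2 + 2*h - 3) = (h - 1)*(h + 2)*(h + 3)
(2) = (m - 2)*(m^2 - 6*m + 5) = (m - 2)*(m - 1)*(m - 5)
(3) = (v + 2)*(v^2 + v - 6) = (v + 2)*(v + 3)*(v - 2)
(4) = (k + 4)*(k^3 + k^2 - 6*k) = k*(k + 4)*(k^2 + k - 6) = k*(k + 3)*(k + 4)*(k - 2)
(5) = (q - 5)*(q^4 - 5*q^3 - 3*q^2 + 13*q + 10) = (q - 5)*(q + 1)*(q^3 - 6*q^2 + 3*q + 10) = (q - 5)*(q - 2)*(q + 1)*(q^2 - 4*q - 5) = (q - 5)*(q - 2)*(q + 1)^2*(q - 5)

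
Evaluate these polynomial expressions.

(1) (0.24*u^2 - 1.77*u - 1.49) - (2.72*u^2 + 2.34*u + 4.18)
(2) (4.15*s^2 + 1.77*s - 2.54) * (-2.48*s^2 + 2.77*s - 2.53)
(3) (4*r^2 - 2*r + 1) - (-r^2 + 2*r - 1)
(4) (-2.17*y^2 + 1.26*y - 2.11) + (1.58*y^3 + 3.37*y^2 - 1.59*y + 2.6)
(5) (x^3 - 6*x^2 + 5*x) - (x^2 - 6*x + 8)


(1) = -2.48*u^2 - 4.11*u - 5.67
(2) = -10.292*s^4 + 7.1059*s^3 + 0.7026*s^2 - 11.5139*s + 6.4262
(3) = 5*r^2 - 4*r + 2
(4) = 1.58*y^3 + 1.2*y^2 - 0.33*y + 0.49
(5) = x^3 - 7*x^2 + 11*x - 8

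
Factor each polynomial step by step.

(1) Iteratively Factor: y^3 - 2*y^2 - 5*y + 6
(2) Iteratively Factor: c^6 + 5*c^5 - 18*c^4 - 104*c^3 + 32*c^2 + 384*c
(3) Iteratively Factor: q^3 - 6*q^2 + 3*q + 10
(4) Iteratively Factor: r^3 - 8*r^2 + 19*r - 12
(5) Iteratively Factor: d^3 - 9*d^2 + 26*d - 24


(1) = (y - 1)*(y^2 - y - 6) = (y - 3)*(y - 1)*(y + 2)
(2) = (c + 4)*(c^5 + c^4 - 22*c^3 - 16*c^2 + 96*c) = (c - 2)*(c + 4)*(c^4 + 3*c^3 - 16*c^2 - 48*c) = c*(c - 2)*(c + 4)*(c^3 + 3*c^2 - 16*c - 48) = c*(c - 4)*(c - 2)*(c + 4)*(c^2 + 7*c + 12) = c*(c - 4)*(c - 2)*(c + 4)^2*(c + 3)
(3) = (q - 2)*(q^2 - 4*q - 5) = (q - 2)*(q + 1)*(q - 5)
(4) = (r - 4)*(r^2 - 4*r + 3) = (r - 4)*(r - 3)*(r - 1)
(5) = (d - 3)*(d^2 - 6*d + 8) = (d - 3)*(d - 2)*(d - 4)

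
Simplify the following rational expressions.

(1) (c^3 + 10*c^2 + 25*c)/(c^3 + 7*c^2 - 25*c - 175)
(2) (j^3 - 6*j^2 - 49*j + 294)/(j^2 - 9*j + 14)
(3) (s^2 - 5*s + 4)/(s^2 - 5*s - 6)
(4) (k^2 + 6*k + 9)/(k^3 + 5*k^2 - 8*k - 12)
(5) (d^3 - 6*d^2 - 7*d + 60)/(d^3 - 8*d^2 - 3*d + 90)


(1) = (c^2 + 5*c)/(c^2 + 2*c - 35)
(2) = (j^2 + j - 42)/(j - 2)
(3) = (s^2 - 5*s + 4)/(s^2 - 5*s - 6)
(4) = (k^2 + 6*k + 9)/(k^3 + 5*k^2 - 8*k - 12)
(5) = (d - 4)/(d - 6)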